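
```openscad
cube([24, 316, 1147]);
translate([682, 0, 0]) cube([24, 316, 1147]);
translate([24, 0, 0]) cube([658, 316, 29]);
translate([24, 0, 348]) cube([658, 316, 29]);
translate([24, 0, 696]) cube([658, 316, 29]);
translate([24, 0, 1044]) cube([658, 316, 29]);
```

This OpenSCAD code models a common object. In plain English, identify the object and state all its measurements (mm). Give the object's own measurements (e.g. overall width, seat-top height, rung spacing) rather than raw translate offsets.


An open bookshelf. Two side panels, each 24 mm thick, 316 mm deep and 1147 mm tall, stand 706 mm apart (outside-to-outside). Between them sit 4 shelves, each 29 mm thick and 316 mm deep, spanning the full gap between the sides. The bottom shelf rests on the floor (its underside at z = 0) and the clear gap between one shelf's top and the next shelf's underside is 319 mm.


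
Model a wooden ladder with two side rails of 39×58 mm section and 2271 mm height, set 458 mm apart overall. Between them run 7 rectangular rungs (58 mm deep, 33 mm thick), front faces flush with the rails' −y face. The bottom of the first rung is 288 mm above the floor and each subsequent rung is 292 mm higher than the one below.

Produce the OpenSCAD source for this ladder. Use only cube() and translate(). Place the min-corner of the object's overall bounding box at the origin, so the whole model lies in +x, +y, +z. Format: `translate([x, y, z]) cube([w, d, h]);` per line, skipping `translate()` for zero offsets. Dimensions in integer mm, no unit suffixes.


// rung span = 458 - 2*39 = 380
// rung[k] z = 288 + k*292
cube([39, 58, 2271]);
translate([419, 0, 0]) cube([39, 58, 2271]);
translate([39, 0, 288]) cube([380, 58, 33]);
translate([39, 0, 580]) cube([380, 58, 33]);
translate([39, 0, 872]) cube([380, 58, 33]);
translate([39, 0, 1164]) cube([380, 58, 33]);
translate([39, 0, 1456]) cube([380, 58, 33]);
translate([39, 0, 1748]) cube([380, 58, 33]);
translate([39, 0, 2040]) cube([380, 58, 33]);


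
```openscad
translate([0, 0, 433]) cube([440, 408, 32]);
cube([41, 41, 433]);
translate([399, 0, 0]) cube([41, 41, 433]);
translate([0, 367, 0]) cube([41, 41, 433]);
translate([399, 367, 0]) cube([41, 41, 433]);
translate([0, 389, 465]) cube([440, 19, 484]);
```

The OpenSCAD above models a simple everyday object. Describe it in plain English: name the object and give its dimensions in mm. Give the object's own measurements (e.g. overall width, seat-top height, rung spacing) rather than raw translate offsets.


A chair. The seat is a 440×408×32 mm slab with its top at z = 465 mm, on four 41×41 mm corner legs (flush with the seat edges, standing on z = 0). A flat backrest 19 mm thick, 484 mm tall, spans the full seat width and rises from the seat top along its +y edge, rear face flush with the rear of the seat.


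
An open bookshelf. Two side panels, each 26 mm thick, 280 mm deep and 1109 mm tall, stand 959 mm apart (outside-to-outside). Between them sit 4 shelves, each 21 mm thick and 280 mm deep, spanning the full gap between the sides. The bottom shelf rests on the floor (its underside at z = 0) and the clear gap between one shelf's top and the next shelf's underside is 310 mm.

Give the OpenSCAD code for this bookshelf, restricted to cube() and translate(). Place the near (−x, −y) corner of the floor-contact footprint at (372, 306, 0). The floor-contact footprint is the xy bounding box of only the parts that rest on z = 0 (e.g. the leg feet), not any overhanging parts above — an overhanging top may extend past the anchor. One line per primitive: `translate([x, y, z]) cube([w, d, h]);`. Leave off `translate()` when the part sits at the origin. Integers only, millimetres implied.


translate([372, 306, 0]) cube([26, 280, 1109]);
translate([1305, 306, 0]) cube([26, 280, 1109]);
translate([398, 306, 0]) cube([907, 280, 21]);
translate([398, 306, 331]) cube([907, 280, 21]);
translate([398, 306, 662]) cube([907, 280, 21]);
translate([398, 306, 993]) cube([907, 280, 21]);


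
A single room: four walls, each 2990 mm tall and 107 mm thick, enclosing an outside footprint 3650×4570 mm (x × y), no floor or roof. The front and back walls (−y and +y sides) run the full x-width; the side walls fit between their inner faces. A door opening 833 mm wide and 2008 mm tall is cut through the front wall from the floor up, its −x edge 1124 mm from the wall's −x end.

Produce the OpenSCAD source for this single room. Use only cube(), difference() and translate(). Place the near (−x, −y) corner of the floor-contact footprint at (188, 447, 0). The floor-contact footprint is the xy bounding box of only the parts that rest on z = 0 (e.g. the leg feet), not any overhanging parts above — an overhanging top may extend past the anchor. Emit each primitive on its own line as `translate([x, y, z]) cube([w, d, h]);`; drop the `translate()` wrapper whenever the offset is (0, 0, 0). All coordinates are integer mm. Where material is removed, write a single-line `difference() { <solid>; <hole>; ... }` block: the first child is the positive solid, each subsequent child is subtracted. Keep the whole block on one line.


difference() { translate([188, 447, 0]) cube([3650, 107, 2990]); translate([1312, 447, 0]) cube([833, 107, 2008]); }
translate([188, 4910, 0]) cube([3650, 107, 2990]);
translate([188, 554, 0]) cube([107, 4356, 2990]);
translate([3731, 554, 0]) cube([107, 4356, 2990]);


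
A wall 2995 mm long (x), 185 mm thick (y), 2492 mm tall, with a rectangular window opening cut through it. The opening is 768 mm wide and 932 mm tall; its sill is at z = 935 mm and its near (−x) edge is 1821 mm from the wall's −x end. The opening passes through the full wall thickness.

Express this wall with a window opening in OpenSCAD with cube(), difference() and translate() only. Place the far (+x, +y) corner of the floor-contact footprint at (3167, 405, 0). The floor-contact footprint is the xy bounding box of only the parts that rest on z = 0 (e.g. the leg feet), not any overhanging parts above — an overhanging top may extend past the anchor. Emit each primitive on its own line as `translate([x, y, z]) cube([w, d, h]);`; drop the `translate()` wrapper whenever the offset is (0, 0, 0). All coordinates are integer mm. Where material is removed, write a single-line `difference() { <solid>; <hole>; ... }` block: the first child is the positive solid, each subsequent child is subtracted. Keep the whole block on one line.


difference() { translate([172, 220, 0]) cube([2995, 185, 2492]); translate([1993, 220, 935]) cube([768, 185, 932]); }


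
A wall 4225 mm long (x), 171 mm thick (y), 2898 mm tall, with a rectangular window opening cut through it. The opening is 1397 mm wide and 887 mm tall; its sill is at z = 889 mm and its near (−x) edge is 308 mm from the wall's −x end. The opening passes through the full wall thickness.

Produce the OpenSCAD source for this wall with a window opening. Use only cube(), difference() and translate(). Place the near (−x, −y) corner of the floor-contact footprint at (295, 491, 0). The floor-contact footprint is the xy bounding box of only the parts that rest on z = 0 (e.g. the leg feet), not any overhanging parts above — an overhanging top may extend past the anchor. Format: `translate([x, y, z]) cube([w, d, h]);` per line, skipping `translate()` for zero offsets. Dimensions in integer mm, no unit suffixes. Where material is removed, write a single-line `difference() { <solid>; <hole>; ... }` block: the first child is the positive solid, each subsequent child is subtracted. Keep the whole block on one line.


difference() { translate([295, 491, 0]) cube([4225, 171, 2898]); translate([603, 491, 889]) cube([1397, 171, 887]); }


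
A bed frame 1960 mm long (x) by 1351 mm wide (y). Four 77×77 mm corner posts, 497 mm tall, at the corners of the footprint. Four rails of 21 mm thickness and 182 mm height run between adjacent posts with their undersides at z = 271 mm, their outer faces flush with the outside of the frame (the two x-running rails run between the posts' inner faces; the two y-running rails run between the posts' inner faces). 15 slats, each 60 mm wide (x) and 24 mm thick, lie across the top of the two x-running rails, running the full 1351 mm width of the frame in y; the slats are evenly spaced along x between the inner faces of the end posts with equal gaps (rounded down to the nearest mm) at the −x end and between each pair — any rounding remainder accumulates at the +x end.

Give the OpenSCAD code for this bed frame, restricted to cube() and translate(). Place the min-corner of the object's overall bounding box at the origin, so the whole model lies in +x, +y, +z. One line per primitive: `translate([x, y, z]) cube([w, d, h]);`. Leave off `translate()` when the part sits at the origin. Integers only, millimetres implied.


cube([77, 77, 497]);
translate([0, 1274, 0]) cube([77, 77, 497]);
translate([1883, 0, 0]) cube([77, 77, 497]);
translate([1883, 1274, 0]) cube([77, 77, 497]);
translate([77, 0, 271]) cube([1806, 21, 182]);
translate([77, 1330, 271]) cube([1806, 21, 182]);
translate([0, 77, 271]) cube([21, 1197, 182]);
translate([1939, 77, 271]) cube([21, 1197, 182]);
translate([133, 0, 453]) cube([60, 1351, 24]);
translate([249, 0, 453]) cube([60, 1351, 24]);
translate([365, 0, 453]) cube([60, 1351, 24]);
translate([481, 0, 453]) cube([60, 1351, 24]);
translate([597, 0, 453]) cube([60, 1351, 24]);
translate([713, 0, 453]) cube([60, 1351, 24]);
translate([829, 0, 453]) cube([60, 1351, 24]);
translate([945, 0, 453]) cube([60, 1351, 24]);
translate([1061, 0, 453]) cube([60, 1351, 24]);
translate([1177, 0, 453]) cube([60, 1351, 24]);
translate([1293, 0, 453]) cube([60, 1351, 24]);
translate([1409, 0, 453]) cube([60, 1351, 24]);
translate([1525, 0, 453]) cube([60, 1351, 24]);
translate([1641, 0, 453]) cube([60, 1351, 24]);
translate([1757, 0, 453]) cube([60, 1351, 24]);


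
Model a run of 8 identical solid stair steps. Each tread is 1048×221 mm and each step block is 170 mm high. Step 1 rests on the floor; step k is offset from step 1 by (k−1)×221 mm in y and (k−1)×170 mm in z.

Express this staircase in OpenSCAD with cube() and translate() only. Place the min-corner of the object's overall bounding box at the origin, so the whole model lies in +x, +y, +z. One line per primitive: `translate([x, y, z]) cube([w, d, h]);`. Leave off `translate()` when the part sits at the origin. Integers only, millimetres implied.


cube([1048, 221, 170]);
translate([0, 221, 170]) cube([1048, 221, 170]);
translate([0, 442, 340]) cube([1048, 221, 170]);
translate([0, 663, 510]) cube([1048, 221, 170]);
translate([0, 884, 680]) cube([1048, 221, 170]);
translate([0, 1105, 850]) cube([1048, 221, 170]);
translate([0, 1326, 1020]) cube([1048, 221, 170]);
translate([0, 1547, 1190]) cube([1048, 221, 170]);


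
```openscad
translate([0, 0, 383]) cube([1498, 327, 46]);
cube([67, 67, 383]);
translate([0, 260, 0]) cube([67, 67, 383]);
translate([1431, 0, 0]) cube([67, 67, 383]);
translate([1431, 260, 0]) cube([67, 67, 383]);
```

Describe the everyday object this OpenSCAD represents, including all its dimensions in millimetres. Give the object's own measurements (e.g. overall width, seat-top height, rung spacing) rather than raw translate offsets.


A bench: a 1498×327 mm seat slab, 46 mm thick, top at z = 429 mm, on four 67×67 mm square legs flush with the seat corners and standing on z = 0.


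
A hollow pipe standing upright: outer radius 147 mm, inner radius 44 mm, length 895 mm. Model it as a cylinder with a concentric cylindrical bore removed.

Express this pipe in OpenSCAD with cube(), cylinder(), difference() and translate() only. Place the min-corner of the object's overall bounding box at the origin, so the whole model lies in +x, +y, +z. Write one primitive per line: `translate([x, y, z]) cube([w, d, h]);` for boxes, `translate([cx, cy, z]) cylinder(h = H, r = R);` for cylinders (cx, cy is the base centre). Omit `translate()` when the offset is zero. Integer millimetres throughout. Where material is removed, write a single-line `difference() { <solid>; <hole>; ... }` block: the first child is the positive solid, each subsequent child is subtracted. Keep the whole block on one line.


difference() { translate([147, 147, 0]) cylinder(h = 895, r = 147); translate([147, 147, 0]) cylinder(h = 895, r = 44); }


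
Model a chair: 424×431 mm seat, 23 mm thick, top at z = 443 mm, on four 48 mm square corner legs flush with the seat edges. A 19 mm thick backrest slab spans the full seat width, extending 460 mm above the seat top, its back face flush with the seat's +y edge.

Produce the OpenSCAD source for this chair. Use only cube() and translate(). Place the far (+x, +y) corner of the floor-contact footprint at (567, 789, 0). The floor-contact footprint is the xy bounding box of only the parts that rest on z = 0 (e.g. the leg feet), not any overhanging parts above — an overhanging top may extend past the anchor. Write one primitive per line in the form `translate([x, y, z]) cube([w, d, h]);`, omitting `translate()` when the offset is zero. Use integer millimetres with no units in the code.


translate([143, 358, 420]) cube([424, 431, 23]);
translate([143, 358, 0]) cube([48, 48, 420]);
translate([519, 358, 0]) cube([48, 48, 420]);
translate([143, 741, 0]) cube([48, 48, 420]);
translate([519, 741, 0]) cube([48, 48, 420]);
translate([143, 770, 443]) cube([424, 19, 460]);


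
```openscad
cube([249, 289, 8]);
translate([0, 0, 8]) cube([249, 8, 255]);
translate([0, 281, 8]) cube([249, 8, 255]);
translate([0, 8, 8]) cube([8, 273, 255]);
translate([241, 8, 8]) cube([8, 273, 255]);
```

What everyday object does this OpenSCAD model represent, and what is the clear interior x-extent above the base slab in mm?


An open box. The internal width is 233 mm.

A 249×289 base slab with four walls standing on it — an open box. The base is 249 mm wide and the walls are 8 mm thick, so the internal width is 249 − 2 × 8 = 233 mm.


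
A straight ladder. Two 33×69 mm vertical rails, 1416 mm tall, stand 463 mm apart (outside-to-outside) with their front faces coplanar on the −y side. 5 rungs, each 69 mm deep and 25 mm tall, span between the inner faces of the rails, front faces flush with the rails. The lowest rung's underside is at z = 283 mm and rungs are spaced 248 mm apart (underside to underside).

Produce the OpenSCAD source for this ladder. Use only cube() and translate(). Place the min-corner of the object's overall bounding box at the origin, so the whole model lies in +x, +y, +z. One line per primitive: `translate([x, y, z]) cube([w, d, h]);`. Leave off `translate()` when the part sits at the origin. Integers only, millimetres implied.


cube([33, 69, 1416]);
translate([430, 0, 0]) cube([33, 69, 1416]);
translate([33, 0, 283]) cube([397, 69, 25]);
translate([33, 0, 531]) cube([397, 69, 25]);
translate([33, 0, 779]) cube([397, 69, 25]);
translate([33, 0, 1027]) cube([397, 69, 25]);
translate([33, 0, 1275]) cube([397, 69, 25]);


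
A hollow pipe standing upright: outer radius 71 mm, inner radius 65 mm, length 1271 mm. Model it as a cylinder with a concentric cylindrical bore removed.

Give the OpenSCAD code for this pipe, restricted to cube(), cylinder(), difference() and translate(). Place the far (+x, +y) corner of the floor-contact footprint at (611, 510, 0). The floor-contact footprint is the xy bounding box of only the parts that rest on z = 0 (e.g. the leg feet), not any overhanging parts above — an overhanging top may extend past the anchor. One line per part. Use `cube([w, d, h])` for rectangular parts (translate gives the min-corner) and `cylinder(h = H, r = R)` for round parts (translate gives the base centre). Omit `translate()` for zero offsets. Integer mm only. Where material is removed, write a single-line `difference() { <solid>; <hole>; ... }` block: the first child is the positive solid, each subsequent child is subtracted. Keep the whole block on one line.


difference() { translate([540, 439, 0]) cylinder(h = 1271, r = 71); translate([540, 439, 0]) cylinder(h = 1271, r = 65); }


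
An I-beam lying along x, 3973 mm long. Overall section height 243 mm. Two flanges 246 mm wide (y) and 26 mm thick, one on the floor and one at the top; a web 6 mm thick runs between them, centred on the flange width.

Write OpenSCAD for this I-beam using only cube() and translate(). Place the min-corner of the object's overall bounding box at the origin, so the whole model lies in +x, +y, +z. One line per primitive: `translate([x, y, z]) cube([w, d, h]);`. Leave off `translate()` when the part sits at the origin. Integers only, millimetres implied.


cube([3973, 246, 26]);
translate([0, 120, 26]) cube([3973, 6, 191]);
translate([0, 0, 217]) cube([3973, 246, 26]);


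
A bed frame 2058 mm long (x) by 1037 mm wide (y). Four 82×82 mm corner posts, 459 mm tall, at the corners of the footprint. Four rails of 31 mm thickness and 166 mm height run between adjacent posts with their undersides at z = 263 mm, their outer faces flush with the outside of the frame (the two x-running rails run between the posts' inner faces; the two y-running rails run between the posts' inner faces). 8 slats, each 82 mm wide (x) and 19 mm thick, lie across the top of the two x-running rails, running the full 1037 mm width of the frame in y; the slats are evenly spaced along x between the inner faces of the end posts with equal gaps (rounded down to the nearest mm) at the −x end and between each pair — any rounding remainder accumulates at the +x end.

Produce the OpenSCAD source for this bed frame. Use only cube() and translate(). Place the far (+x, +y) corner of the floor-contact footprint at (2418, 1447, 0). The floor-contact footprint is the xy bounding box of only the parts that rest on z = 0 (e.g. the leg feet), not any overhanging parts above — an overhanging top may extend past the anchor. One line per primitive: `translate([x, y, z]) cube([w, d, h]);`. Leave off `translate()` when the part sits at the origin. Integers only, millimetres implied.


translate([360, 410, 0]) cube([82, 82, 459]);
translate([360, 1365, 0]) cube([82, 82, 459]);
translate([2336, 410, 0]) cube([82, 82, 459]);
translate([2336, 1365, 0]) cube([82, 82, 459]);
translate([442, 410, 263]) cube([1894, 31, 166]);
translate([442, 1416, 263]) cube([1894, 31, 166]);
translate([360, 492, 263]) cube([31, 873, 166]);
translate([2387, 492, 263]) cube([31, 873, 166]);
translate([579, 410, 429]) cube([82, 1037, 19]);
translate([798, 410, 429]) cube([82, 1037, 19]);
translate([1017, 410, 429]) cube([82, 1037, 19]);
translate([1236, 410, 429]) cube([82, 1037, 19]);
translate([1455, 410, 429]) cube([82, 1037, 19]);
translate([1674, 410, 429]) cube([82, 1037, 19]);
translate([1893, 410, 429]) cube([82, 1037, 19]);
translate([2112, 410, 429]) cube([82, 1037, 19]);


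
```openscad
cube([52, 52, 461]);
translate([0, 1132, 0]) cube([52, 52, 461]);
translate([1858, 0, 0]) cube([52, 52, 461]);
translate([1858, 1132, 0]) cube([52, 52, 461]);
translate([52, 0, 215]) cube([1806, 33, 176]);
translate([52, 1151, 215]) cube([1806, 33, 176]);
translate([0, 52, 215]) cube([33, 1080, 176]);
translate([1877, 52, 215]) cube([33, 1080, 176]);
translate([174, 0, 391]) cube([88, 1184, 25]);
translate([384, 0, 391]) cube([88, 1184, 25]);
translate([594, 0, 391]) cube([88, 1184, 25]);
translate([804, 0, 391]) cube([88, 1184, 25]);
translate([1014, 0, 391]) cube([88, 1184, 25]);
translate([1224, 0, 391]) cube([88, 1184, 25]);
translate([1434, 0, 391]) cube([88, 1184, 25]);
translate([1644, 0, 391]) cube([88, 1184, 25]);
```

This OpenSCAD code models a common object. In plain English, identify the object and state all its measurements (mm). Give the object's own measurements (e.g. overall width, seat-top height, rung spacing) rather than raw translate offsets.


A bed frame 1910 mm long (x) by 1184 mm wide (y). Four 52×52 mm corner posts, 461 mm tall, at the corners of the footprint. Four rails of 33 mm thickness and 176 mm height run between adjacent posts with their undersides at z = 215 mm, their outer faces flush with the outside of the frame (the two x-running rails run between the posts' inner faces; the two y-running rails run between the posts' inner faces). 8 slats, each 88 mm wide (x) and 25 mm thick, lie across the top of the two x-running rails, running the full 1184 mm width of the frame in y; along x they sit between the end posts with a 122 mm gap after the −x posts and between neighbouring slats, leaving 126 mm before the +x posts.


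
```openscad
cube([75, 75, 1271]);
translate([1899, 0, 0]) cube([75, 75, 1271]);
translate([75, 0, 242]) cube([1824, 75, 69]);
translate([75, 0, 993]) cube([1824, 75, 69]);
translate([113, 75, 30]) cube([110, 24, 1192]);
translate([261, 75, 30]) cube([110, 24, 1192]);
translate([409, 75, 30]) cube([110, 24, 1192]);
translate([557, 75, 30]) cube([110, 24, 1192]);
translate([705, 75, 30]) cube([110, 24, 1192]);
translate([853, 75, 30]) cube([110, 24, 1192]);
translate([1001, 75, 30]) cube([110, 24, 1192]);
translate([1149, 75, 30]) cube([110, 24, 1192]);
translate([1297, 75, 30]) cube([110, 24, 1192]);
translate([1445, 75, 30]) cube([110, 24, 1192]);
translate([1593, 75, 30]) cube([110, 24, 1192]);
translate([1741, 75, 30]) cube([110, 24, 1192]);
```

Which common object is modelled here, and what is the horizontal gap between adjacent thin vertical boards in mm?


A fence section. The picket gap is 38 mm.

Two posts, two rails, 12 pickets — a fence section. Span 1824 mm holds 12 pickets of 110 mm with 13 equal gaps: ⌊(1824 − 12·110) / 13⌋ = 38 mm.


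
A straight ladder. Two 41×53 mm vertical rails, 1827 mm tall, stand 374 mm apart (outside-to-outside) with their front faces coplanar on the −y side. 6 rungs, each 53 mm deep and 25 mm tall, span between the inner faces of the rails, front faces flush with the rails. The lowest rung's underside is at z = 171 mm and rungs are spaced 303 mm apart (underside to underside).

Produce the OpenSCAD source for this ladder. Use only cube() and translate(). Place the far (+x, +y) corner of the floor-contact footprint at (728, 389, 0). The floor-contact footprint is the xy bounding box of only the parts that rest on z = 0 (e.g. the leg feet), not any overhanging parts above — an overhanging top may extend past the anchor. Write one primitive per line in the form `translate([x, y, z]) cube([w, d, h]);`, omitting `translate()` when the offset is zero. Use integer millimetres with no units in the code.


translate([354, 336, 0]) cube([41, 53, 1827]);
translate([687, 336, 0]) cube([41, 53, 1827]);
translate([395, 336, 171]) cube([292, 53, 25]);
translate([395, 336, 474]) cube([292, 53, 25]);
translate([395, 336, 777]) cube([292, 53, 25]);
translate([395, 336, 1080]) cube([292, 53, 25]);
translate([395, 336, 1383]) cube([292, 53, 25]);
translate([395, 336, 1686]) cube([292, 53, 25]);


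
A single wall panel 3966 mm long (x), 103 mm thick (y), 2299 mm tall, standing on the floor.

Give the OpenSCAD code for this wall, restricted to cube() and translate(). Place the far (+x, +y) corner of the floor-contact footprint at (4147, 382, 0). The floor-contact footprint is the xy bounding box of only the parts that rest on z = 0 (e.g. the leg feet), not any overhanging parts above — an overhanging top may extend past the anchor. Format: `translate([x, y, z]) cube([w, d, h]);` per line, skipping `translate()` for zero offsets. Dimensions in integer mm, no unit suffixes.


translate([181, 279, 0]) cube([3966, 103, 2299]);


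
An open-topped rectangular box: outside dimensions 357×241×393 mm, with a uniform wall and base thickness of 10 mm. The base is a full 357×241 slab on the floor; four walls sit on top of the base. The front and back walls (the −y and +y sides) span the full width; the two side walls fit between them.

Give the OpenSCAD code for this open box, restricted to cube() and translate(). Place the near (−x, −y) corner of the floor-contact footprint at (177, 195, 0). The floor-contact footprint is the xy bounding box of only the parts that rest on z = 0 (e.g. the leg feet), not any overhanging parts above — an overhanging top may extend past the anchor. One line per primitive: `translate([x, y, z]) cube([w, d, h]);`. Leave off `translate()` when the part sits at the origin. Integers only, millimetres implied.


translate([177, 195, 0]) cube([357, 241, 10]);
translate([177, 195, 10]) cube([357, 10, 383]);
translate([177, 426, 10]) cube([357, 10, 383]);
translate([177, 205, 10]) cube([10, 221, 383]);
translate([524, 205, 10]) cube([10, 221, 383]);


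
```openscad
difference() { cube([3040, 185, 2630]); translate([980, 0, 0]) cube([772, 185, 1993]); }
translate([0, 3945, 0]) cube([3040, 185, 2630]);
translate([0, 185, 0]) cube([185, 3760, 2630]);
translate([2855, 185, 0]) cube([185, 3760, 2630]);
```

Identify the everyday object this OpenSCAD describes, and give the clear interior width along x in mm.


A single room. The interior width is 2670 mm.

Four walls enclosing a rectangle with a door in the front wall — a room. Outside width 3040 minus two 185 mm walls gives 2670 mm.


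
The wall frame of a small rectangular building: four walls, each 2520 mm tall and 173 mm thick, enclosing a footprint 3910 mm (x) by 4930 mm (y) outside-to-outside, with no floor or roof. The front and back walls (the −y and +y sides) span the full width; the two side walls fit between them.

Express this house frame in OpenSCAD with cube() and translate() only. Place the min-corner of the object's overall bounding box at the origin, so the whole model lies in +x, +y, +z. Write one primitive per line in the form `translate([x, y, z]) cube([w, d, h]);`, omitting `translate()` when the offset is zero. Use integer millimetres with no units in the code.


cube([3910, 173, 2520]);
translate([0, 4757, 0]) cube([3910, 173, 2520]);
translate([0, 173, 0]) cube([173, 4584, 2520]);
translate([3737, 173, 0]) cube([173, 4584, 2520]);


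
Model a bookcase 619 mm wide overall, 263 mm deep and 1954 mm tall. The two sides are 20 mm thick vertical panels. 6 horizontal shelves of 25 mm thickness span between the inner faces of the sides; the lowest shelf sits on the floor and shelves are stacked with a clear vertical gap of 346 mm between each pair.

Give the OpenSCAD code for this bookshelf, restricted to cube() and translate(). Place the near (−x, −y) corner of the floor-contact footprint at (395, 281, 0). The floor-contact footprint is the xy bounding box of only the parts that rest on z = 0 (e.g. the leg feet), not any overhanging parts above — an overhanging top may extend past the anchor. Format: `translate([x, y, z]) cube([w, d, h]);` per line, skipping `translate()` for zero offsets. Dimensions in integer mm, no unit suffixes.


translate([395, 281, 0]) cube([20, 263, 1954]);
translate([994, 281, 0]) cube([20, 263, 1954]);
translate([415, 281, 0]) cube([579, 263, 25]);
translate([415, 281, 371]) cube([579, 263, 25]);
translate([415, 281, 742]) cube([579, 263, 25]);
translate([415, 281, 1113]) cube([579, 263, 25]);
translate([415, 281, 1484]) cube([579, 263, 25]);
translate([415, 281, 1855]) cube([579, 263, 25]);


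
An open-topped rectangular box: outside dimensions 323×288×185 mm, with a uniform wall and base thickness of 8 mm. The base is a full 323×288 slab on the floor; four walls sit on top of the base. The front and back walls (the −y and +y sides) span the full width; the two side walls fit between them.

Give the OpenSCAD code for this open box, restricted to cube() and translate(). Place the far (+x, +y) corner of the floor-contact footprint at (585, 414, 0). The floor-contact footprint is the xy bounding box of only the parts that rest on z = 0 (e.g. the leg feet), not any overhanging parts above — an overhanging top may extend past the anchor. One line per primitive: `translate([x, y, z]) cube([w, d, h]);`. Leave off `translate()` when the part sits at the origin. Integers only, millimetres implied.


translate([262, 126, 0]) cube([323, 288, 8]);
translate([262, 126, 8]) cube([323, 8, 177]);
translate([262, 406, 8]) cube([323, 8, 177]);
translate([262, 134, 8]) cube([8, 272, 177]);
translate([577, 134, 8]) cube([8, 272, 177]);


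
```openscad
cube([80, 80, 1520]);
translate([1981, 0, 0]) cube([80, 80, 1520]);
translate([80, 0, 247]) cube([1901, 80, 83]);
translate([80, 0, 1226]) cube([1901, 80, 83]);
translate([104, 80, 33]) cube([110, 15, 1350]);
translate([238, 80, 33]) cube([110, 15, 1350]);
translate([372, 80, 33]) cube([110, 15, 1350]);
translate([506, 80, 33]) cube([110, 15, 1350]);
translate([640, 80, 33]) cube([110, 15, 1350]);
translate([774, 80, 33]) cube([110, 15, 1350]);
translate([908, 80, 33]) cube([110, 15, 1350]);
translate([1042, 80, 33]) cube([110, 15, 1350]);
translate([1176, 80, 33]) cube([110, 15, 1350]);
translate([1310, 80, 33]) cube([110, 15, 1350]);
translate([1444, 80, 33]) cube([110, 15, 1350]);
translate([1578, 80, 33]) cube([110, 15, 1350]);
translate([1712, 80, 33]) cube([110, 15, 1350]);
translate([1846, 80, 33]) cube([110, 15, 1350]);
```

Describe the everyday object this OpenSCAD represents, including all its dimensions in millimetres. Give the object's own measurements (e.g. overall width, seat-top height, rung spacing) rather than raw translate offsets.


A fence section. Two 80×80 mm posts, 1520 mm tall, stand on the floor with a clear span of 1901 mm between their inner faces. Two horizontal rails of 80×83 mm section span the gap between the posts with their undersides at z = 247 mm and z = 1226 mm, flush with the posts' −y face. 14 pickets, each 110 mm wide, 15 mm thick and 1350 mm tall, are fixed to the +y face of the rails with their bottoms at z = 33 mm, spaced across the span with a 24 mm gap after the −x post and between neighbouring pickets, with 25 mm left before the +x post.


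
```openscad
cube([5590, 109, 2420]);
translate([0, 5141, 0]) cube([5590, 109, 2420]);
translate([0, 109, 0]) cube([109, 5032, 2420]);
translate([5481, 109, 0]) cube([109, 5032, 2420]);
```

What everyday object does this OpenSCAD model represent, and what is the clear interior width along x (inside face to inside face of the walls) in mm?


A house (or room) frame. The interior width is 5372 mm.

Four 2420 mm walls enclosing a rectangle with no floor or roof — a room or house frame. Outside width is 5590 mm and wall thickness is 109 mm, so the interior width is 5590 − 2 × 109 = 5372 mm.


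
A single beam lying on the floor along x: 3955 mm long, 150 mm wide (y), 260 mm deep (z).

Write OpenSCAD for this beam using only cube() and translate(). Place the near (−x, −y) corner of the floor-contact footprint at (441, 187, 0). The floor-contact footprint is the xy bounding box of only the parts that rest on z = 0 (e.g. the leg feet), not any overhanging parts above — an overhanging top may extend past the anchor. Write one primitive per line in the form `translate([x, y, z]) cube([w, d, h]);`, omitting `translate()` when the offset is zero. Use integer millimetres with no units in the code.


translate([441, 187, 0]) cube([3955, 150, 260]);


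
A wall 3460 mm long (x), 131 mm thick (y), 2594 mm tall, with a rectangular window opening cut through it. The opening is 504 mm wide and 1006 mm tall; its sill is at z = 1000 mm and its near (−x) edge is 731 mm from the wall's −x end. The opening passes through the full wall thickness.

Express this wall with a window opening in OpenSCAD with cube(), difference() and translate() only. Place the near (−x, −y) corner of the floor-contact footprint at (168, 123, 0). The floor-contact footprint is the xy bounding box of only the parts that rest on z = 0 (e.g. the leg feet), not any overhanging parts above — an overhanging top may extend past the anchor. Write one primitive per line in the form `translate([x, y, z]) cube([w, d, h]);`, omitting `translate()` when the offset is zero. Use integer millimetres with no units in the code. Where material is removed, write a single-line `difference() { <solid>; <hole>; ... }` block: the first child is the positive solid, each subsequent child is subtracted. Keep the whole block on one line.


difference() { translate([168, 123, 0]) cube([3460, 131, 2594]); translate([899, 123, 1000]) cube([504, 131, 1006]); }


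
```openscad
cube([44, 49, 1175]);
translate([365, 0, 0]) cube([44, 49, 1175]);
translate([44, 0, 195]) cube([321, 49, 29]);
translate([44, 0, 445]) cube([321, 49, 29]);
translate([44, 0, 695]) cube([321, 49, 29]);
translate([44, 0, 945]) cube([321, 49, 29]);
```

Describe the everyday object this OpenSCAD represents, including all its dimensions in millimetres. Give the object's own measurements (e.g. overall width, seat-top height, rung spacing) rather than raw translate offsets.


A straight ladder. Two 44×49 mm vertical rails, 1175 mm tall, stand 409 mm apart (outside-to-outside) with their front faces coplanar on the −y side. 4 rungs, each 49 mm deep and 29 mm tall, span between the inner faces of the rails, front faces flush with the rails. The lowest rung's underside is at z = 195 mm and rungs are spaced 250 mm apart (underside to underside).


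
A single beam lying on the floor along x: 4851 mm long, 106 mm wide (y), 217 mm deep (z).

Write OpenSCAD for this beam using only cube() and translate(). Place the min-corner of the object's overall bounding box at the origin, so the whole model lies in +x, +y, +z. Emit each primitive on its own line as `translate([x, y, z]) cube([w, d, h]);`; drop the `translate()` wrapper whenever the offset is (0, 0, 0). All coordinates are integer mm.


cube([4851, 106, 217]);


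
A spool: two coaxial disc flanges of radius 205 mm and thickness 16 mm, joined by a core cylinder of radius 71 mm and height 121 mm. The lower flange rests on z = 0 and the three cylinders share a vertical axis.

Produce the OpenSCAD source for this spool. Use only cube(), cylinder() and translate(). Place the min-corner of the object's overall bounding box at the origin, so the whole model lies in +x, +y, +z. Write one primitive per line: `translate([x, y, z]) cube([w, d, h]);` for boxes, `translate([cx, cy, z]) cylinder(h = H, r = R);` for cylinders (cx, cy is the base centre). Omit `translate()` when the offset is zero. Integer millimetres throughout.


translate([205, 205, 0]) cylinder(h = 16, r = 205);
translate([205, 205, 16]) cylinder(h = 121, r = 71);
translate([205, 205, 137]) cylinder(h = 16, r = 205);


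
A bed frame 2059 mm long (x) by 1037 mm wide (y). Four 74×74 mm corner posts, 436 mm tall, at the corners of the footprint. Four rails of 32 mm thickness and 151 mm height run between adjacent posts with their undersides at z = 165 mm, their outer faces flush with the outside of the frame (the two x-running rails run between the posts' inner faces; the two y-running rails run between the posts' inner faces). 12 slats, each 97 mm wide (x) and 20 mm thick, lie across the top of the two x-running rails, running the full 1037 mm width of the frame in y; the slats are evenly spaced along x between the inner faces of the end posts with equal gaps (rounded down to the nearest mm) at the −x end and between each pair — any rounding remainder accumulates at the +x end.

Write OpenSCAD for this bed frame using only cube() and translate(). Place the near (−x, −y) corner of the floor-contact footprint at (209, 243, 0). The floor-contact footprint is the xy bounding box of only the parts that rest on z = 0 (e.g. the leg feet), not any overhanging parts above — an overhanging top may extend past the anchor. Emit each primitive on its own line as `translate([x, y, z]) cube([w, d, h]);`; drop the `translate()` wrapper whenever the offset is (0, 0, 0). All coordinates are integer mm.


translate([209, 243, 0]) cube([74, 74, 436]);
translate([209, 1206, 0]) cube([74, 74, 436]);
translate([2194, 243, 0]) cube([74, 74, 436]);
translate([2194, 1206, 0]) cube([74, 74, 436]);
translate([283, 243, 165]) cube([1911, 32, 151]);
translate([283, 1248, 165]) cube([1911, 32, 151]);
translate([209, 317, 165]) cube([32, 889, 151]);
translate([2236, 317, 165]) cube([32, 889, 151]);
translate([340, 243, 316]) cube([97, 1037, 20]);
translate([494, 243, 316]) cube([97, 1037, 20]);
translate([648, 243, 316]) cube([97, 1037, 20]);
translate([802, 243, 316]) cube([97, 1037, 20]);
translate([956, 243, 316]) cube([97, 1037, 20]);
translate([1110, 243, 316]) cube([97, 1037, 20]);
translate([1264, 243, 316]) cube([97, 1037, 20]);
translate([1418, 243, 316]) cube([97, 1037, 20]);
translate([1572, 243, 316]) cube([97, 1037, 20]);
translate([1726, 243, 316]) cube([97, 1037, 20]);
translate([1880, 243, 316]) cube([97, 1037, 20]);
translate([2034, 243, 316]) cube([97, 1037, 20]);


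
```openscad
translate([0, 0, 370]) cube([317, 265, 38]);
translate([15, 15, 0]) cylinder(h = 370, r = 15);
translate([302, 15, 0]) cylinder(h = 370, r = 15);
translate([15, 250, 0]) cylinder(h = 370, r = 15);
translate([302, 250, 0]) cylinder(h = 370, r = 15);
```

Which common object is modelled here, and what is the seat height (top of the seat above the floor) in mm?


A stool. The seat height is 408 mm.

A 317×265×38 slab at z = 370 on four corner cylinders — a stool. The seat top is 370 + 38 = 408 mm.


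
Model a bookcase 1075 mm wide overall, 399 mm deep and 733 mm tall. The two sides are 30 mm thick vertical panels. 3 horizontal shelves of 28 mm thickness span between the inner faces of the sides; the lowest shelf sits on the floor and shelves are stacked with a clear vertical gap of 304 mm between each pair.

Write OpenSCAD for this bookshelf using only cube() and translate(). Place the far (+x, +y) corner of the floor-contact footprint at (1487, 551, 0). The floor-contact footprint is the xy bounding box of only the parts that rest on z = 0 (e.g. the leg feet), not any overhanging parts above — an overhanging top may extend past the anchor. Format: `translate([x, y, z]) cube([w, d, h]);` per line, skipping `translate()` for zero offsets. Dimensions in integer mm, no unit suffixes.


translate([412, 152, 0]) cube([30, 399, 733]);
translate([1457, 152, 0]) cube([30, 399, 733]);
translate([442, 152, 0]) cube([1015, 399, 28]);
translate([442, 152, 332]) cube([1015, 399, 28]);
translate([442, 152, 664]) cube([1015, 399, 28]);


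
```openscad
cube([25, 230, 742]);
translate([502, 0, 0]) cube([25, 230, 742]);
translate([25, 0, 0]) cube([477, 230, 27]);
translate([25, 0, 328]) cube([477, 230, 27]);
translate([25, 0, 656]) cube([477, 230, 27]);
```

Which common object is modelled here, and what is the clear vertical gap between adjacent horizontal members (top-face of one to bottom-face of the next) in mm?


A bookshelf. The clear shelf gap is 301 mm.

Two tall side panels with 3 horizontal boards between them — a bookshelf. The first two shelf undersides are at z = 0 and z = 328; with shelf thickness 27, the clear gap is 328 − 0 − 27 = 301 mm.


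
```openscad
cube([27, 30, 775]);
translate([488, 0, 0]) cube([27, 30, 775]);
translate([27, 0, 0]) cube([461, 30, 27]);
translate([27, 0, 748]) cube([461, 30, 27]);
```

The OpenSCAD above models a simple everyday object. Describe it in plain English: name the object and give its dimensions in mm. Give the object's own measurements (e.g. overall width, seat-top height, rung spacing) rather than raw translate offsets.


A rectangular picture frame lying in the x–z plane (depth along y). The opening is 461 mm wide (x) by 721 mm tall (z), surrounded by a border 27 mm wide on all four sides. The frame is 30 mm deep and is made of two full-height vertical stiles with two horizontal rails fitted between them.


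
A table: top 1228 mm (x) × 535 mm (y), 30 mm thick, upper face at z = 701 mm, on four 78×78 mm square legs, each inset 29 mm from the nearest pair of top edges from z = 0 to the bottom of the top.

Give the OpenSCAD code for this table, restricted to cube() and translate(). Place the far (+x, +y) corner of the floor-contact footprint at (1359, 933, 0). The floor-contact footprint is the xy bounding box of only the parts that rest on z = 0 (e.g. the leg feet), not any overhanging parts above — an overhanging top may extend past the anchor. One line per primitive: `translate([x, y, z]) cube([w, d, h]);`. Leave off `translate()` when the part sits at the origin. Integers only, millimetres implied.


translate([160, 427, 671]) cube([1228, 535, 30]);
translate([189, 456, 0]) cube([78, 78, 671]);
translate([1281, 456, 0]) cube([78, 78, 671]);
translate([189, 855, 0]) cube([78, 78, 671]);
translate([1281, 855, 0]) cube([78, 78, 671]);
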